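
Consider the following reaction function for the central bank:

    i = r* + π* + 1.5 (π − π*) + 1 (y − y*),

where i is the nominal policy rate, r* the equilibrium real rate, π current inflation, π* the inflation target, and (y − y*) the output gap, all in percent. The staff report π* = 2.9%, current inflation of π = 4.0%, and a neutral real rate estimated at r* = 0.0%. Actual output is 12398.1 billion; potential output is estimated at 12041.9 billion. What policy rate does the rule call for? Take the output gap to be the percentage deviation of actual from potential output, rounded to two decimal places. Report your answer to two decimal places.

Output gap = 100 × (12398.1 − 12041.9) / 12041.9 = 2.96%.
i = 0.00 + 2.90 + 1.5 × (4.00 − 2.90) + 1 × 2.96
   = 0.00 + 2.9 + 1.65 + 2.96 = 7.51

7.51%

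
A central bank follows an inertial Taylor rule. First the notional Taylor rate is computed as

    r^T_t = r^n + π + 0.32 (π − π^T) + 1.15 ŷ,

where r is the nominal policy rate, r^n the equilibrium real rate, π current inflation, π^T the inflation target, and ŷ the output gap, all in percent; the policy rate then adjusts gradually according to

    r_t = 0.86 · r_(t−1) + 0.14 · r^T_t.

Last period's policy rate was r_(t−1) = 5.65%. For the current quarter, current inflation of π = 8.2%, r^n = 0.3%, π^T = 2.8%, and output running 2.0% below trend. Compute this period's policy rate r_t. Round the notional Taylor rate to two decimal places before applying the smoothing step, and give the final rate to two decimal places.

5.97%

Output 2.0% below potential → ŷ = -2.0.
r^T_t = 0.3 + 8.2 + 0.32 × (8.2 − 2.8) + 1.15 × (-2.0)
   = 0.3 + 8.2 + 1.728 − 2.3 = 7.93
r_t = 0.86 × 5.65 + 0.14 × 7.93 = 4.859 + 1.1102 = 5.97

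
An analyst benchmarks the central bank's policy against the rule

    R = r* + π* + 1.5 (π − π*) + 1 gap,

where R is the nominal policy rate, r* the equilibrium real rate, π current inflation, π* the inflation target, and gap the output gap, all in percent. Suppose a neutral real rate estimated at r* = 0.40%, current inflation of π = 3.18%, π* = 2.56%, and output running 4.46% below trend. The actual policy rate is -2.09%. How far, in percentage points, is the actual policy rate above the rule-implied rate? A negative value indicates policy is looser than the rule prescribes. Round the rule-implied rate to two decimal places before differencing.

Output 4.46% below potential → gap = -4.46.
R = 0.40 + 2.56 + 1.5 × (3.18 − 2.56) + 1 × (-4.46)
   = 0.40 + 2.56 + 0.93 − 4.46 = -0.57
Deviation = -2.09 − (-0.57) = -1.52 pp.

-1.52 pp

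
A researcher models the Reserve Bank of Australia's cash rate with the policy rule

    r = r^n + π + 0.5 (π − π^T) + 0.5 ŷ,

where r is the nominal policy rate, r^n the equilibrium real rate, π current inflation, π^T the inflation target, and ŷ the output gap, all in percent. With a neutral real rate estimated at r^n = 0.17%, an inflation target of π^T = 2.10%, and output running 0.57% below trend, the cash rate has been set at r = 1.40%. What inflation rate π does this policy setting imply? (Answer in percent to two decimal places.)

Output 0.57% below potential → ŷ = -0.57.
Collecting π: r = r^n + (1 + 0.5) π − 0.5 π^T + 0.5 ŷ
1.5 π = 1.40 − 0.17 + 0.5 × 2.10 − 0.5 × (-0.57) = 2.565
π = 2.565 / 1.5 = 1.71

1.71%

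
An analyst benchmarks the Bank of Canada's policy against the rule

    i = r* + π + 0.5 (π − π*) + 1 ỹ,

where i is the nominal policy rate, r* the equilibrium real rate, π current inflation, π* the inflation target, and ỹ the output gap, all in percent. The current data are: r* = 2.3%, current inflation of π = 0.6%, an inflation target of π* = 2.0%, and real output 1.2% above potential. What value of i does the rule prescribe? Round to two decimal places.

Output 1.2% above potential → ỹ = 1.2.
i = 2.3 + 0.6 + 0.5 × (0.6 − 2.0) + 1 × 1.2
   = 2.3 + 0.6 − 0.7 + 1.2 = 3.40

3.40%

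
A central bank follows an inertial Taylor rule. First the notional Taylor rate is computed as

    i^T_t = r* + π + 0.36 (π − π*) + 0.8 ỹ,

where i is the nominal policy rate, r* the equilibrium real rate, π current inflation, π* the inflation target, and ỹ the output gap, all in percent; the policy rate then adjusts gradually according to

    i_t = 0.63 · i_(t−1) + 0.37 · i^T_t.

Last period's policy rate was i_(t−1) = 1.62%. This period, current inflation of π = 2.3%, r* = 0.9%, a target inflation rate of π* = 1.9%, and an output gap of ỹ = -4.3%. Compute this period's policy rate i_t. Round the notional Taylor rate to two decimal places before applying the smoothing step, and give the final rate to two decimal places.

0.98%

i^T_t = 0.9 + 2.3 + 0.36 × (2.3 − 1.9) + 0.8 × (-4.3)
   = 0.9 + 2.3 + 0.144 − 3.44 = -0.10
i_t = 0.63 × 1.62 + 0.37 × (-0.10) = 1.0206 − 0.037 = 0.98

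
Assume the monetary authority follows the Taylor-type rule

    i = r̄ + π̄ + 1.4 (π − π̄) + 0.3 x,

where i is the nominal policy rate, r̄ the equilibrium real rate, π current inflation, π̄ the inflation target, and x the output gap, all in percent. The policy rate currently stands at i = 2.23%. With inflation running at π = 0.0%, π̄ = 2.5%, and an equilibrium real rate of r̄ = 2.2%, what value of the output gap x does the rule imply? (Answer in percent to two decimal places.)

0.3 x = 2.23 − 2.2 − 2.5 − 1.4 × (0.0 − 2.5) = 1.03
x = 1.03 / 0.3 = 3.43

3.43%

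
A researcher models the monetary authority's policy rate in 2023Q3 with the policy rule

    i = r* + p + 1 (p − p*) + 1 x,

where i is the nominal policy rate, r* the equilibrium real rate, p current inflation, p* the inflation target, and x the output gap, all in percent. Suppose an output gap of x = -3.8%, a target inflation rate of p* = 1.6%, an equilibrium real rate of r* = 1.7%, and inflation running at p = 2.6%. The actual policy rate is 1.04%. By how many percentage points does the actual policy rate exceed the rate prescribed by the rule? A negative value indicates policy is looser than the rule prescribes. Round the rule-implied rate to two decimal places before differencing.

-0.46 pp

i = 1.7 + 2.6 + 1 × (2.6 − 1.6) + 1 × (-3.8)
   = 1.7 + 2.6 + 1 − 3.8 = 1.50
Deviation = 1.04 − 1.50 = -0.46 pp.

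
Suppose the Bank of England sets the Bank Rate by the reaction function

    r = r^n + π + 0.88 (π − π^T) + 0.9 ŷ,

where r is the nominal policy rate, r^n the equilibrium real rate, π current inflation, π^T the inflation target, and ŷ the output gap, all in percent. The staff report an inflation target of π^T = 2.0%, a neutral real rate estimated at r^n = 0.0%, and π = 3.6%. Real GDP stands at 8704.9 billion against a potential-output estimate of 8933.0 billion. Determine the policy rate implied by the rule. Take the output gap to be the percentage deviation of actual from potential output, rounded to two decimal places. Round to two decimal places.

Output gap = 100 × (8704.9 − 8933.0) / 8933.0 = -2.55%.
r = 0.00 + 3.60 + 0.88 × (3.60 − 2.00) + 0.9 × (-2.55)
   = 0.00 + 3.6 + 1.408 − 2.295 = 2.71

2.71%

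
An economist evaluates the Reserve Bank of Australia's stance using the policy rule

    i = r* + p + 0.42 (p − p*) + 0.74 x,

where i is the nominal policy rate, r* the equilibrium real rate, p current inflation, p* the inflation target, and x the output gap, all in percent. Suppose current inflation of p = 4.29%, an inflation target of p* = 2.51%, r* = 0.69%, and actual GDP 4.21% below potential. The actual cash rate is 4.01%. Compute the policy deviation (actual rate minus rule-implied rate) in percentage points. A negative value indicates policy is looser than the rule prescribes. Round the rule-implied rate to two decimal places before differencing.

1.40 pp

Output 4.21% below potential → x = -4.21.
i = 0.69 + 4.29 + 0.42 × (4.29 − 2.51) + 0.74 × (-4.21)
   = 0.69 + 4.29 + 0.7476 − 3.1154 = 2.61
Deviation = 4.01 − 2.61 = 1.40 pp.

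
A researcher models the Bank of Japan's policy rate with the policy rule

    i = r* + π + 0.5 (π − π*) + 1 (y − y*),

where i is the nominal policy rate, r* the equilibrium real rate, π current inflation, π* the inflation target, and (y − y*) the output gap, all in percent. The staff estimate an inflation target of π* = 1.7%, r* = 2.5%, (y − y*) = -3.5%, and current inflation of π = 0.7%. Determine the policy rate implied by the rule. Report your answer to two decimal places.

-0.80%

i = 2.5 + 0.7 + 0.5 × (0.7 − 1.7) + 1 × (-3.5)
   = 2.5 + 0.7 − 0.5 − 3.5 = -0.80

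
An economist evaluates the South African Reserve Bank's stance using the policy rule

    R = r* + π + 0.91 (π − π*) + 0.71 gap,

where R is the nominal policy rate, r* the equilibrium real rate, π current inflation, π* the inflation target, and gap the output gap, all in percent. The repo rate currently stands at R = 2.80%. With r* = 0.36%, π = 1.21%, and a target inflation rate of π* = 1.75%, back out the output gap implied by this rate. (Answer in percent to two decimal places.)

0.71 gap = 2.80 − 0.36 − 1.21 − 0.91 × (1.21 − 1.75) = 1.7214
gap = 1.7214 / 0.71 = 2.42

2.42%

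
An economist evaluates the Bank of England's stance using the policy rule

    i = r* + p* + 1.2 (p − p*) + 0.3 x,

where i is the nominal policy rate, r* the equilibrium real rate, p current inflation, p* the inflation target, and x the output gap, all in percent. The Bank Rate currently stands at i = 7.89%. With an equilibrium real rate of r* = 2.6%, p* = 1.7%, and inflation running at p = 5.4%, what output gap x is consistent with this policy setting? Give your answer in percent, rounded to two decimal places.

0.3 x = 7.89 − 2.6 − 1.7 − 1.2 × (5.4 − 1.7) = -0.85
x = -0.85 / 0.3 = -2.83

-2.83%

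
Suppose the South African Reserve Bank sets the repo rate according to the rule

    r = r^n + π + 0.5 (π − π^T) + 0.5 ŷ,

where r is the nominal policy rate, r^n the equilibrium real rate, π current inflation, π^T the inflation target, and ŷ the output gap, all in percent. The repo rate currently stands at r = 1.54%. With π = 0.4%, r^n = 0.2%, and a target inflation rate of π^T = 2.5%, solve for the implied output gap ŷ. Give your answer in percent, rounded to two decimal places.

0.5 ŷ = 1.54 − 0.2 − 0.4 − 0.5 × (0.4 − 2.5) = 1.99
ŷ = 1.99 / 0.5 = 3.98

3.98%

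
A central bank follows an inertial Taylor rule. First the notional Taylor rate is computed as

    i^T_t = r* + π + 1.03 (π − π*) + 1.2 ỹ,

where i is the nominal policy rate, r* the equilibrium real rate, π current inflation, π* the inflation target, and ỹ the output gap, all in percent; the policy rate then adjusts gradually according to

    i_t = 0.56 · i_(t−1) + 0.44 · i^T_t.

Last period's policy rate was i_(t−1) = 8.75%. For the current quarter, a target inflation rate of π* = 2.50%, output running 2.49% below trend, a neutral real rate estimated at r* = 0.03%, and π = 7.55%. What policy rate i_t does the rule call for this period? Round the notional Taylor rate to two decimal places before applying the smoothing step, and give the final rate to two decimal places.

9.21%

Output 2.49% below potential → ỹ = -2.49.
i^T_t = 0.03 + 7.55 + 1.03 × (7.55 − 2.50) + 1.2 × (-2.49)
   = 0.03 + 7.55 + 5.2015 − 2.988 = 9.79
i_t = 0.56 × 8.75 + 0.44 × 9.79 = 4.9 + 4.3076 = 9.21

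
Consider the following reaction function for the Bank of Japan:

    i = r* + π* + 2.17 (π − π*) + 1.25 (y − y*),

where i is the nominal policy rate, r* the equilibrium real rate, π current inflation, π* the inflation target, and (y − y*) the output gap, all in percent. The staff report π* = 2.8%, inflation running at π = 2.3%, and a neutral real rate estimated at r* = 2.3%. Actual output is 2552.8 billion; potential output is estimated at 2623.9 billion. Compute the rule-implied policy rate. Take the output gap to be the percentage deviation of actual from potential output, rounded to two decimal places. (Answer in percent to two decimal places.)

Output gap = 100 × (2552.8 − 2623.9) / 2623.9 = -2.71%.
i = 2.30 + 2.80 + 2.17 × (2.30 − 2.80) + 1.25 × (-2.71)
   = 2.30 + 2.8 − 1.085 − 3.3875 = 0.63

0.63%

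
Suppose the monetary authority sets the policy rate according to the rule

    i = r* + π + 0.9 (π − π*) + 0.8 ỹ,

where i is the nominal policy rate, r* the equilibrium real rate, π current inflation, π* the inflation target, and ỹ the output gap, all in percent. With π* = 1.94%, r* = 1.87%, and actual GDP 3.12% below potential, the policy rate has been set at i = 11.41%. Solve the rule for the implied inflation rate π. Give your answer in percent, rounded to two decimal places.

Output 3.12% below potential → ỹ = -3.12.
Collecting π: i = r* + (1 + 0.9) π − 0.9 π* + 0.8 ỹ
1.9 π = 11.41 − 1.87 + 0.9 × 1.94 − 0.8 × (-3.12) = 13.782
π = 13.782 / 1.9 = 7.25

7.25%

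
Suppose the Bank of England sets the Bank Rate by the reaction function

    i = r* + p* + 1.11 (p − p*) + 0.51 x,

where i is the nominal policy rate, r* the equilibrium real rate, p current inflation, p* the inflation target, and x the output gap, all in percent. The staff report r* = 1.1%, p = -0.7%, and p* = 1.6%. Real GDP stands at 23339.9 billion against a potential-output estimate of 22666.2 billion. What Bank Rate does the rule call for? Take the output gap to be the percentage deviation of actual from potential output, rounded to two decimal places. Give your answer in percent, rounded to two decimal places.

Output gap = 100 × (23339.9 − 22666.2) / 22666.2 = 2.97%.
i = 1.10 + 1.60 + 1.11 × (-0.70 − 1.60) + 0.51 × 2.97
   = 1.10 + 1.6 − 2.553 + 1.5147 = 1.66

1.66%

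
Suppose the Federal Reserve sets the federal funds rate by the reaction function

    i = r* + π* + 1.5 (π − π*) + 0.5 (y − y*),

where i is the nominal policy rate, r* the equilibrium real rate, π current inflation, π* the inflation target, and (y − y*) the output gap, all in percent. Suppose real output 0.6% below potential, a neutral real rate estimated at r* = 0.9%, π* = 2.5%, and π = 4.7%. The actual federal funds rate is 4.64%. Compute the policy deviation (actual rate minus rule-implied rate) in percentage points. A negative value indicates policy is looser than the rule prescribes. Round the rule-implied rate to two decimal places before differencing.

-1.76 pp

Output 0.6% below potential → (y − y*) = -0.6.
i = 0.9 + 2.5 + 1.5 × (4.7 − 2.5) + 0.5 × (-0.6)
   = 0.9 + 2.5 + 3.3 − 0.3 = 6.40
Deviation = 4.64 − 6.40 = -1.76 pp.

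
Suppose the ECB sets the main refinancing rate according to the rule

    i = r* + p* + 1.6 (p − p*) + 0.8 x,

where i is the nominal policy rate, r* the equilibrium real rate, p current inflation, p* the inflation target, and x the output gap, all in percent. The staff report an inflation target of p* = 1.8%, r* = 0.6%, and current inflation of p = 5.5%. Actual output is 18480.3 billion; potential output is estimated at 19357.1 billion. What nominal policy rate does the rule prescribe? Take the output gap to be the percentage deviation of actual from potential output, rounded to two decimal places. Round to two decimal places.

4.70%

Output gap = 100 × (18480.3 − 19357.1) / 19357.1 = -4.53%.
i = 0.60 + 1.80 + 1.6 × (5.50 − 1.80) + 0.8 × (-4.53)
   = 0.60 + 1.8 + 5.92 − 3.624 = 4.70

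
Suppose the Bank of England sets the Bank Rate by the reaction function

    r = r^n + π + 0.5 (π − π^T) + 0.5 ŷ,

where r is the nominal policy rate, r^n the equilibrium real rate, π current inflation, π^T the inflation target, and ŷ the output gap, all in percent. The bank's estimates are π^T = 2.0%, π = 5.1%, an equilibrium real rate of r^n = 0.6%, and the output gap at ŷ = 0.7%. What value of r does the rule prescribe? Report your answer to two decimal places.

r = 0.6 + 5.1 + 0.5 × (5.1 − 2.0) + 0.5 × 0.7
   = 0.6 + 5.1 + 1.55 + 0.35 = 7.60

7.60%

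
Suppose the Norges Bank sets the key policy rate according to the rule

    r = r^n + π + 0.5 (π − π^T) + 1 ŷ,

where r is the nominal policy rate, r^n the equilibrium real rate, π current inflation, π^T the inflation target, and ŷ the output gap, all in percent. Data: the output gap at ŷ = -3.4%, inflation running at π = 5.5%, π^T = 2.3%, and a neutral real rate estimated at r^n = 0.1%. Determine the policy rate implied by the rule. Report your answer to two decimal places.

3.80%

r = 0.1 + 5.5 + 0.5 × (5.5 − 2.3) + 1 × (-3.4)
   = 0.1 + 5.5 + 1.6 − 3.4 = 3.80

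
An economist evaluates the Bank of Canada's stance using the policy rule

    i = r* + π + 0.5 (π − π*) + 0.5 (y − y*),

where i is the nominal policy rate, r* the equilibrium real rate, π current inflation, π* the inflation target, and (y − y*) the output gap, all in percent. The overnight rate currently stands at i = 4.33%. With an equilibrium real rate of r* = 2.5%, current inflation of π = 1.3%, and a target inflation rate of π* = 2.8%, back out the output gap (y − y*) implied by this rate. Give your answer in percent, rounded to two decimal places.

0.5 (y − y*) = 4.33 − 2.5 − 1.3 − 0.5 × (1.3 − 2.8) = 1.28
(y − y*) = 1.28 / 0.5 = 2.56

2.56%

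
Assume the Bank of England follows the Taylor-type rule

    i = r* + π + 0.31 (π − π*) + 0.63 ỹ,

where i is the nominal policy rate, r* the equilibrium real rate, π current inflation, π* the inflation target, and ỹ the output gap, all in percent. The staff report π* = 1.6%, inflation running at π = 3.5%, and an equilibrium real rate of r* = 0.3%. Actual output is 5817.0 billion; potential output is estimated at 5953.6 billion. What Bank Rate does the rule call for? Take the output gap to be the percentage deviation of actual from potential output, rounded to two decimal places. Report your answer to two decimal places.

2.95%

Output gap = 100 × (5817.0 − 5953.6) / 5953.6 = -2.29%.
i = 0.30 + 3.50 + 0.31 × (3.50 − 1.60) + 0.63 × (-2.29)
   = 0.30 + 3.5 + 0.589 − 1.4427 = 2.95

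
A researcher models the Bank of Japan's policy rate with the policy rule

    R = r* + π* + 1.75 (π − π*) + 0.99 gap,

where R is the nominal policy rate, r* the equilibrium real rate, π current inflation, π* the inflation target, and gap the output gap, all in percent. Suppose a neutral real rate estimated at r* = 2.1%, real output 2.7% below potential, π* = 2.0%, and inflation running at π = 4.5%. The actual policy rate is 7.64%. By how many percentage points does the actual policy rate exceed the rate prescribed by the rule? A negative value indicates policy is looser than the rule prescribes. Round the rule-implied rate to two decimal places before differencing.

Output 2.7% below potential → gap = -2.7.
R = 2.1 + 2.0 + 1.75 × (4.5 − 2.0) + 0.99 × (-2.7)
   = 2.1 + 2 + 4.375 − 2.673 = 5.80
Deviation = 7.64 − 5.80 = 1.84 pp.

1.84 pp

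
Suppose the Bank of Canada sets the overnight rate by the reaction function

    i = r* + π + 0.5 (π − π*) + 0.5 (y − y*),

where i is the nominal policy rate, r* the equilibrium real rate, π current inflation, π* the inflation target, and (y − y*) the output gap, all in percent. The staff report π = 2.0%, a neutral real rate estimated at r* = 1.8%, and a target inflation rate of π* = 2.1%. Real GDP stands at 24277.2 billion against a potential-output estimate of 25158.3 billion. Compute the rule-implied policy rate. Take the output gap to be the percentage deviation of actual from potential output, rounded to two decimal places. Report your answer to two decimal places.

2.00%

Output gap = 100 × (24277.2 − 25158.3) / 25158.3 = -3.50%.
i = 1.80 + 2.00 + 0.5 × (2.00 − 2.10) + 0.5 × (-3.50)
   = 1.80 + 2 − 0.05 − 1.75 = 2.00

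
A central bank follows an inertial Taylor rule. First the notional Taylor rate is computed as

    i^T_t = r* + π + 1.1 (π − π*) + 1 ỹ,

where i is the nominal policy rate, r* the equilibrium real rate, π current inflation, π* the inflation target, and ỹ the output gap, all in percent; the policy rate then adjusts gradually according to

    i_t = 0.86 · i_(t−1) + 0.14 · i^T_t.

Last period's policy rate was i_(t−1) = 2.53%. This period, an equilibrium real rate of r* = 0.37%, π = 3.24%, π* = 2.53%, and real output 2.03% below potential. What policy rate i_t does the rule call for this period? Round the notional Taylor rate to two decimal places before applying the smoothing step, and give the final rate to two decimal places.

Output 2.03% below potential → ỹ = -2.03.
i^T_t = 0.37 + 3.24 + 1.1 × (3.24 − 2.53) + 1 × (-2.03)
   = 0.37 + 3.24 + 0.781 − 2.03 = 2.36
i_t = 0.86 × 2.53 + 0.14 × 2.36 = 2.1758 + 0.3304 = 2.51

2.51%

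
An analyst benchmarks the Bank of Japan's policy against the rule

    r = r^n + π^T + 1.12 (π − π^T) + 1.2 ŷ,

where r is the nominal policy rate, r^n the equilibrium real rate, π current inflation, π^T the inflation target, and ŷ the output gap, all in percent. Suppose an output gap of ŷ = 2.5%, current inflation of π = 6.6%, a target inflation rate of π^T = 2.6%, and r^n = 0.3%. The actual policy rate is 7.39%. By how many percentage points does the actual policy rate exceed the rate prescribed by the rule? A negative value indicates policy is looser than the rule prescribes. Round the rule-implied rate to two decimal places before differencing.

r = 0.3 + 2.6 + 1.12 × (6.6 − 2.6) + 1.2 × 2.5
   = 0.3 + 2.6 + 4.48 + 3 = 10.38
Deviation = 7.39 − 10.38 = -2.99 pp.

-2.99 pp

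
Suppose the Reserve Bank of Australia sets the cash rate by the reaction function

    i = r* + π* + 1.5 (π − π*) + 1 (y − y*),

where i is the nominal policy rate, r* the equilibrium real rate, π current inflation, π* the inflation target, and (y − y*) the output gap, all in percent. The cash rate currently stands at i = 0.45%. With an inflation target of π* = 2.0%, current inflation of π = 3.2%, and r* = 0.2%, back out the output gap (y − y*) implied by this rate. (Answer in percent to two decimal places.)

1 (y − y*) = 0.45 − 0.2 − 2.0 − 1.5 × (3.2 − 2.0) = -3.55
(y − y*) = -3.55 / 1 = -3.55

-3.55%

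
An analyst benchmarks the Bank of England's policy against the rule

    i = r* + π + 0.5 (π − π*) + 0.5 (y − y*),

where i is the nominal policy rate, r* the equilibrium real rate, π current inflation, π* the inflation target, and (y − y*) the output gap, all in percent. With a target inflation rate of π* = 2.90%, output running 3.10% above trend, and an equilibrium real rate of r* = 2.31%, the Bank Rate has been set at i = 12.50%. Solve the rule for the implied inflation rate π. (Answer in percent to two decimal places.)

6.73%

Output 3.10% above potential → (y − y*) = 3.10.
Collecting π: i = r* + (1 + 0.5) π − 0.5 π* + 0.5 (y − y*)
1.5 π = 12.50 − 2.31 + 0.5 × 2.90 − 0.5 × 3.10 = 10.09
π = 10.09 / 1.5 = 6.73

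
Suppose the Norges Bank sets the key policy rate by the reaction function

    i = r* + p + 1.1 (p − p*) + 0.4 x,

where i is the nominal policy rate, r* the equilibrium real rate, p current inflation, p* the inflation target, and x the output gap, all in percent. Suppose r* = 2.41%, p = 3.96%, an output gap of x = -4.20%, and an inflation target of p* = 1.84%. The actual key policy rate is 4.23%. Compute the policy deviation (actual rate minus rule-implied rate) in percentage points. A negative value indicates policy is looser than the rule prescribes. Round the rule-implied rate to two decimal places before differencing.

-2.79 pp

i = 2.41 + 3.96 + 1.1 × (3.96 − 1.84) + 0.4 × (-4.20)
   = 2.41 + 3.96 + 2.332 − 1.68 = 7.02
Deviation = 4.23 − 7.02 = -2.79 pp.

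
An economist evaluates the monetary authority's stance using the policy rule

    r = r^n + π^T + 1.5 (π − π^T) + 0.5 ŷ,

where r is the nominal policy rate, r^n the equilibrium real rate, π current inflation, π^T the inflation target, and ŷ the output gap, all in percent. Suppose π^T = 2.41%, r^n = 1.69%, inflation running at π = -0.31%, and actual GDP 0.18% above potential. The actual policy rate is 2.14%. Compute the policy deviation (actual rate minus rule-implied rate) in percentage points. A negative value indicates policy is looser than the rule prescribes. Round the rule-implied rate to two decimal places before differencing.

Output 0.18% above potential → ŷ = 0.18.
r = 1.69 + 2.41 + 1.5 × (-0.31 − 2.41) + 0.5 × 0.18
   = 1.69 + 2.41 − 4.08 + 0.09 = 0.11
Deviation = 2.14 − 0.11 = 2.03 pp.

2.03 pp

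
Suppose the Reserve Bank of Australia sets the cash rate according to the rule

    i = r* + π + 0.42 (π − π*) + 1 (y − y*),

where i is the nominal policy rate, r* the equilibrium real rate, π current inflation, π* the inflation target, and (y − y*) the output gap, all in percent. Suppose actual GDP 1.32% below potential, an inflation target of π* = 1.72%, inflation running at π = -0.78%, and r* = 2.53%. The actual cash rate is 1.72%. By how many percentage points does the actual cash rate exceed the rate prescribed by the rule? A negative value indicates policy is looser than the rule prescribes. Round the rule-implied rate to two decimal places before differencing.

Output 1.32% below potential → (y − y*) = -1.32.
i = 2.53 + (-0.78) + 0.42 × (-0.78 − 1.72) + 1 × (-1.32)
   = 2.53 − 0.78 − 1.05 − 1.32 = -0.62
Deviation = 1.72 − (-0.62) = 2.34 pp.

2.34 pp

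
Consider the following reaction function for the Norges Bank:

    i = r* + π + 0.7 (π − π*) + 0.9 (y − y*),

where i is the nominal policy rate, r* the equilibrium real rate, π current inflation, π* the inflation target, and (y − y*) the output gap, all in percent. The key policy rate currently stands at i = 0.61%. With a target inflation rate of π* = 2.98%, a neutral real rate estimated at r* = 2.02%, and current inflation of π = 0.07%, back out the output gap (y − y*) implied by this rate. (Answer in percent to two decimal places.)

0.9 (y − y*) = 0.61 − 2.02 − 0.07 − 0.7 × (0.07 − 2.98) = 0.557
(y − y*) = 0.557 / 0.9 = 0.62

0.62%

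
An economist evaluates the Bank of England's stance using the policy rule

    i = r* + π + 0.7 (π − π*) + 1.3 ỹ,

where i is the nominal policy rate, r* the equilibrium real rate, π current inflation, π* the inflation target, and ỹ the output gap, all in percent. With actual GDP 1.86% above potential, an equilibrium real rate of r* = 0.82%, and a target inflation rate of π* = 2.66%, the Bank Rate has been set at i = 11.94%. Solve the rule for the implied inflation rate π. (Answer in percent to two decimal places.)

6.21%

Output 1.86% above potential → ỹ = 1.86.
Collecting π: i = r* + (1 + 0.7) π − 0.7 π* + 1.3 ỹ
1.7 π = 11.94 − 0.82 + 0.7 × 2.66 − 1.3 × 1.86 = 10.564
π = 10.564 / 1.7 = 6.21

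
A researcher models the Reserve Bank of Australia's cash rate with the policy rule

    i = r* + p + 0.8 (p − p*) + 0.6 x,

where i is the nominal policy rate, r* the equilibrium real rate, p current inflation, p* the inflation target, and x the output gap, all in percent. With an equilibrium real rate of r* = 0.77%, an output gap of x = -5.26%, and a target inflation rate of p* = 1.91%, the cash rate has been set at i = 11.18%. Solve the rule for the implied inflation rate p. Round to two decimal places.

Collecting p: i = r* + (1 + 0.8) p − 0.8 p* + 0.6 x
1.8 p = 11.18 − 0.77 + 0.8 × 1.91 − 0.6 × (-5.26) = 15.094
p = 15.094 / 1.8 = 8.39

8.39%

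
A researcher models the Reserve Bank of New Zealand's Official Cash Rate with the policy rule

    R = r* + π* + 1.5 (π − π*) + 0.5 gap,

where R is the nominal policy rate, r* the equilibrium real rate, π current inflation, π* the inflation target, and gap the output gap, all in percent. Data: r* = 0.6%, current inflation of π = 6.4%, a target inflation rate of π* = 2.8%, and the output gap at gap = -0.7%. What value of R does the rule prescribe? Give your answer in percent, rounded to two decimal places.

R = 0.6 + 2.8 + 1.5 × (6.4 − 2.8) + 0.5 × (-0.7)
   = 0.6 + 2.8 + 5.4 − 0.35 = 8.45

8.45%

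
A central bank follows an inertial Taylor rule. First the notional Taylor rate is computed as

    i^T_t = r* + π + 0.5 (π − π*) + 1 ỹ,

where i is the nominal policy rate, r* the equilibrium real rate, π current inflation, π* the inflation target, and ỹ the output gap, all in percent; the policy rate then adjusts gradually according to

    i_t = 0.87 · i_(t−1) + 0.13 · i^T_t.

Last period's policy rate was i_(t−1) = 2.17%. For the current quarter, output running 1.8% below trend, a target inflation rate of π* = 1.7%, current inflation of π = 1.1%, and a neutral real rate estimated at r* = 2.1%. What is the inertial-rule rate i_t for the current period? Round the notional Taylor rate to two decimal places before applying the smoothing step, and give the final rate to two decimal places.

2.03%

Output 1.8% below potential → ỹ = -1.8.
i^T_t = 2.1 + 1.1 + 0.5 × (1.1 − 1.7) + 1 × (-1.8)
   = 2.1 + 1.1 − 0.3 − 1.8 = 1.10
i_t = 0.87 × 2.17 + 0.13 × 1.10 = 1.8879 + 0.143 = 2.03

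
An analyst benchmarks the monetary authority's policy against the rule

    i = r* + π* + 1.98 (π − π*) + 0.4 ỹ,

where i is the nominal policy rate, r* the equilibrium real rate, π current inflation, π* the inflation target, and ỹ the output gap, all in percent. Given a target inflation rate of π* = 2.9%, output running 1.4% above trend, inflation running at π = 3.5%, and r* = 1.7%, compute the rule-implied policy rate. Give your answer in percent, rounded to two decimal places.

Output 1.4% above potential → ỹ = 1.4.
i = 1.7 + 2.9 + 1.98 × (3.5 − 2.9) + 0.4 × 1.4
   = 1.7 + 2.9 + 1.188 + 0.56 = 6.35

6.35%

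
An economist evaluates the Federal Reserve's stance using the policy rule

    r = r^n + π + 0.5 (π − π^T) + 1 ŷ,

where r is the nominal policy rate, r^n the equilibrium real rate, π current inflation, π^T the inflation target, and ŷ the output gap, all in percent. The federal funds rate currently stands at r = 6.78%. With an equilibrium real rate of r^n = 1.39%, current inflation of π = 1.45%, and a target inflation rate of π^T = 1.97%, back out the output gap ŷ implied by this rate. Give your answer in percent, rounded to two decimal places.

1 ŷ = 6.78 − 1.39 − 1.45 − 0.5 × (1.45 − 1.97) = 4.2
ŷ = 4.2 / 1 = 4.20

4.20%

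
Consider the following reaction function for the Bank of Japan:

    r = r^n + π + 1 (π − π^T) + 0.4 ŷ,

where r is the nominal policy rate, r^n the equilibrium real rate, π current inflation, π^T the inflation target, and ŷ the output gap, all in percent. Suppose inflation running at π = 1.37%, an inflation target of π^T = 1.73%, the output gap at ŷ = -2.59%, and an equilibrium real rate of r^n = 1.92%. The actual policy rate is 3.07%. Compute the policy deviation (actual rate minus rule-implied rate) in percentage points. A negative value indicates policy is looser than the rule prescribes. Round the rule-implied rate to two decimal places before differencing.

r = 1.92 + 1.37 + 1 × (1.37 − 1.73) + 0.4 × (-2.59)
   = 1.92 + 1.37 − 0.36 − 1.036 = 1.89
Deviation = 3.07 − 1.89 = 1.18 pp.

1.18 pp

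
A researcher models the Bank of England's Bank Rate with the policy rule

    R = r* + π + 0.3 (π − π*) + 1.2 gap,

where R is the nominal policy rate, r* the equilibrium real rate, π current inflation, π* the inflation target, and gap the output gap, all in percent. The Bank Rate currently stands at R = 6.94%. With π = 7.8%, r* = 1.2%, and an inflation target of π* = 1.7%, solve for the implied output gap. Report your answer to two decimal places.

1.2 gap = 6.94 − 1.2 − 7.8 − 0.3 × (7.8 − 1.7) = -3.89
gap = -3.89 / 1.2 = -3.24

-3.24%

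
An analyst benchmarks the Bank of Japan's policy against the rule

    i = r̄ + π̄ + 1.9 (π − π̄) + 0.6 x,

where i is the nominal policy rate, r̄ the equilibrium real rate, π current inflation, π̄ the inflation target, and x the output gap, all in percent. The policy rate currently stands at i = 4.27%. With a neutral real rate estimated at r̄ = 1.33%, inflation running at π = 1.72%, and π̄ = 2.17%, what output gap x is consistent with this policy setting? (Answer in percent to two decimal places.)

2.71%

0.6 x = 4.27 − 1.33 − 2.17 − 1.9 × (1.72 − 2.17) = 1.625
x = 1.625 / 0.6 = 2.71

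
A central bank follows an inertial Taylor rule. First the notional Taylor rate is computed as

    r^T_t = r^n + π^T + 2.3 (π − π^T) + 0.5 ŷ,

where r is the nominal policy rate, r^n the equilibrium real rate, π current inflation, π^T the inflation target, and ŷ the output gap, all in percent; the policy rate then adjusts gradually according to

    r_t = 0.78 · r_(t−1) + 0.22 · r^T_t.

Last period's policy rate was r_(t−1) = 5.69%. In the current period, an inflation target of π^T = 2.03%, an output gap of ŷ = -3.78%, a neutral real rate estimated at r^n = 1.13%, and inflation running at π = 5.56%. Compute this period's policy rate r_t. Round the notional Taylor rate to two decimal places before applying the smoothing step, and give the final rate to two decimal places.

6.50%

r^T_t = 1.13 + 2.03 + 2.3 × (5.56 − 2.03) + 0.5 × (-3.78)
   = 1.13 + 2.03 + 8.119 − 1.89 = 9.39
r_t = 0.78 × 5.69 + 0.22 × 9.39 = 4.4382 + 2.0658 = 6.50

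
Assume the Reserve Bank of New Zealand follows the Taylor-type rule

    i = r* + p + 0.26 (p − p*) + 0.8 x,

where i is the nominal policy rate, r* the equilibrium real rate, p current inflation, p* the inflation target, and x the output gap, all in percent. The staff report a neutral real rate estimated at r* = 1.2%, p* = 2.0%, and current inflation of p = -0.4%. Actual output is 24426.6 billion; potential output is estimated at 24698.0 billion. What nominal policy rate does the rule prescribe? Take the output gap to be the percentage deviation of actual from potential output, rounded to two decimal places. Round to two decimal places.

Output gap = 100 × (24426.6 − 24698.0) / 24698.0 = -1.10%.
i = 1.20 + (-0.40) + 0.26 × (-0.40 − 2.00) + 0.8 × (-1.10)
   = 1.20 − 0.4 − 0.624 − 0.88 = -0.70

-0.70%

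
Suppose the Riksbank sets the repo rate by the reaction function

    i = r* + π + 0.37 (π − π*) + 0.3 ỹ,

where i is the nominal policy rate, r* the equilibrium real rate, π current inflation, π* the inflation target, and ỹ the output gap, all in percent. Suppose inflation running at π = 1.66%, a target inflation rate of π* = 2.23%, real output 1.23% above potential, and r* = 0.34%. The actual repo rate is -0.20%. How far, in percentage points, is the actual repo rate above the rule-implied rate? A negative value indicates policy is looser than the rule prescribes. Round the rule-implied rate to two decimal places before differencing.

Output 1.23% above potential → ỹ = 1.23.
i = 0.34 + 1.66 + 0.37 × (1.66 − 2.23) + 0.3 × 1.23
   = 0.34 + 1.66 − 0.2109 + 0.369 = 2.16
Deviation = -0.20 − 2.16 = -2.36 pp.

-2.36 pp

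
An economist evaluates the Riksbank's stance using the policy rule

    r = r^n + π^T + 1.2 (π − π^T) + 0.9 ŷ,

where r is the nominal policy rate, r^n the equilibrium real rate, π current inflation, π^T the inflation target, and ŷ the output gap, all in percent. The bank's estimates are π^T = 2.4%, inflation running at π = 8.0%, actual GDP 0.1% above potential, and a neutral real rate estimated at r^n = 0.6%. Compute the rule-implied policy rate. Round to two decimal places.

9.81%

Output 0.1% above potential → ŷ = 0.1.
r = 0.6 + 2.4 + 1.2 × (8.0 − 2.4) + 0.9 × 0.1
   = 0.6 + 2.4 + 6.72 + 0.09 = 9.81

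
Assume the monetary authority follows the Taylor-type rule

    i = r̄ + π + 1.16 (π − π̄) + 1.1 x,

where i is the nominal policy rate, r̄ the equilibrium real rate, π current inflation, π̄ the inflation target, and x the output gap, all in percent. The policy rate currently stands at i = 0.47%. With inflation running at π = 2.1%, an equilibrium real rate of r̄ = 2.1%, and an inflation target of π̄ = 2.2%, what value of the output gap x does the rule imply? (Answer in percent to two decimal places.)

1.1 x = 0.47 − 2.1 − 2.1 − 1.16 × (2.1 − 2.2) = -3.614
x = -3.614 / 1.1 = -3.29

-3.29%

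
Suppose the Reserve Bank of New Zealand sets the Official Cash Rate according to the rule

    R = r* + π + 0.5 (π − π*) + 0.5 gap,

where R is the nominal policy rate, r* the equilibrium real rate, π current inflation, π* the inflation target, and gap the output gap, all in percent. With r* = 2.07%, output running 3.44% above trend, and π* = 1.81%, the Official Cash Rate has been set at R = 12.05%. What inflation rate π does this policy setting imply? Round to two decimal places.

Output 3.44% above potential → gap = 3.44.
Collecting π: R = r* + (1 + 0.5) π − 0.5 π* + 0.5 gap
1.5 π = 12.05 − 2.07 + 0.5 × 1.81 − 0.5 × 3.44 = 9.165
π = 9.165 / 1.5 = 6.11

6.11%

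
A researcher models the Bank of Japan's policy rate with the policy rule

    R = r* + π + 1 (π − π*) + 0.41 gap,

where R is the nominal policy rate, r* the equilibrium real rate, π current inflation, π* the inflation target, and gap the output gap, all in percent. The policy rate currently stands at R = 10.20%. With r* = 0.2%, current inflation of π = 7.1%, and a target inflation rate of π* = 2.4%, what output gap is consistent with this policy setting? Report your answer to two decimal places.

0.41 gap = 10.20 − 0.2 − 7.1 − 1 × (7.1 − 2.4) = -1.8
gap = -1.8 / 0.41 = -4.39

-4.39%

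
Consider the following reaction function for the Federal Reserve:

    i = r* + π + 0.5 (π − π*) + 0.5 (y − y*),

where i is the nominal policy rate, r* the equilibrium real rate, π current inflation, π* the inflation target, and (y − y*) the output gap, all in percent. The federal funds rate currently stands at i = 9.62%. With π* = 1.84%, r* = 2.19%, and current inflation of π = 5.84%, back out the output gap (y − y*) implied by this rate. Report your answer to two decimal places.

0.5 (y − y*) = 9.62 − 2.19 − 5.84 − 0.5 × (5.84 − 1.84) = -0.41
(y − y*) = -0.41 / 0.5 = -0.82

-0.82%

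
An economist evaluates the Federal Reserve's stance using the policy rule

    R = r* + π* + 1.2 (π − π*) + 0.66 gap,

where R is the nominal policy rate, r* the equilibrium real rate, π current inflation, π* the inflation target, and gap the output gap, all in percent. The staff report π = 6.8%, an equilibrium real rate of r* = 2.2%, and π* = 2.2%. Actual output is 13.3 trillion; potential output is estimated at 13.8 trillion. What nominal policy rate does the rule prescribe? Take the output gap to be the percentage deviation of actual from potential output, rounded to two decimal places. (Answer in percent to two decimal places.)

7.53%

Output gap = 100 × (13.3 − 13.8) / 13.8 = -3.62%.
R = 2.20 + 2.20 + 1.2 × (6.80 − 2.20) + 0.66 × (-3.62)
   = 2.20 + 2.2 + 5.52 − 2.3892 = 7.53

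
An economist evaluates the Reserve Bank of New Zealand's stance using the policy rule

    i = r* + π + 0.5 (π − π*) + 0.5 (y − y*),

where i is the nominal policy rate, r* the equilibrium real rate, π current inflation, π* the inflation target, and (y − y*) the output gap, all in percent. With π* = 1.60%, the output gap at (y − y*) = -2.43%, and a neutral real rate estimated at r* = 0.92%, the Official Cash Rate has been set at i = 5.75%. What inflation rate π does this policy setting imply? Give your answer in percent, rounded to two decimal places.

4.56%

Collecting π: i = r* + (1 + 0.5) π − 0.5 π* + 0.5 (y − y*)
1.5 π = 5.75 − 0.92 + 0.5 × 1.60 − 0.5 × (-2.43) = 6.845
π = 6.845 / 1.5 = 4.56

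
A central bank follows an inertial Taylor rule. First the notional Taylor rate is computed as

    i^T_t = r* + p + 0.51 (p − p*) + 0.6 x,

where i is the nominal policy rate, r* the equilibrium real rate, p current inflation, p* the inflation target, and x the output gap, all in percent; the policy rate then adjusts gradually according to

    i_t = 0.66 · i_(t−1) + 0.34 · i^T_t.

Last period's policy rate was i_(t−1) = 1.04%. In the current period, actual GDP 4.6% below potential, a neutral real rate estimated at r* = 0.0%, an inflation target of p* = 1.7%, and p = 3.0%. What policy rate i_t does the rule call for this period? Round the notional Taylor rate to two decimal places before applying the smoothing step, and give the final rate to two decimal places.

0.99%

Output 4.6% below potential → x = -4.6.
i^T_t = 0.0 + 3.0 + 0.51 × (3.0 − 1.7) + 0.6 × (-4.6)
   = 0.0 + 3 + 0.663 − 2.76 = 0.90
i_t = 0.66 × 1.04 + 0.34 × 0.90 = 0.6864 + 0.306 = 0.99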